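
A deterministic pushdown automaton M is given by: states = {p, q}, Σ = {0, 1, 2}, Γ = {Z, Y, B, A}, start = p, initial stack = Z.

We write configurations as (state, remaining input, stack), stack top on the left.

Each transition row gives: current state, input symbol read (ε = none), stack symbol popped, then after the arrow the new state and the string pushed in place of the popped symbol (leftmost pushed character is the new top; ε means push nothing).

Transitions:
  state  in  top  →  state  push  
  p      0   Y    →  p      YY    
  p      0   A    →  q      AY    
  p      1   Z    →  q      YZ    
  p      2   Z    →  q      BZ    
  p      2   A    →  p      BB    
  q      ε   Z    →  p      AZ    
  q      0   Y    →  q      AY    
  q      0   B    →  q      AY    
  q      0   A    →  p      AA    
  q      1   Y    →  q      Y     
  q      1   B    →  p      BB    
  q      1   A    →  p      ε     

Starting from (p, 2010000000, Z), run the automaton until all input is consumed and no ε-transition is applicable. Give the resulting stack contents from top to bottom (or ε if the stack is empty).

(p, 2010000000, Z)
  read 2, top Z: go to q, push BZ → (q, 010000000, BZ)
  read 0, top B: go to q, push AY → (q, 10000000, AYZ)
  read 1, top A: go to p, push ε → (p, 0000000, YZ)
  read 0, top Y: go to p, push YY → (p, 000000, YYZ)
  read 0, top Y: go to p, push YY → (p, 00000, YYYZ)
  read 0, top Y: go to p, push YY → (p, 0000, YYYYZ)
  read 0, top Y: go to p, push YY → (p, 000, YYYYYZ)
  read 0, top Y: go to p, push YY → (p, 00, YYYYYYZ)
  read 0, top Y: go to p, push YY → (p, 0, YYYYYYYZ)
  read 0, top Y: go to p, push YY → (p, ε, YYYYYYYYZ)
All input consumed in state p with stack YYYYYYYYZ.

YYYYYYYYZ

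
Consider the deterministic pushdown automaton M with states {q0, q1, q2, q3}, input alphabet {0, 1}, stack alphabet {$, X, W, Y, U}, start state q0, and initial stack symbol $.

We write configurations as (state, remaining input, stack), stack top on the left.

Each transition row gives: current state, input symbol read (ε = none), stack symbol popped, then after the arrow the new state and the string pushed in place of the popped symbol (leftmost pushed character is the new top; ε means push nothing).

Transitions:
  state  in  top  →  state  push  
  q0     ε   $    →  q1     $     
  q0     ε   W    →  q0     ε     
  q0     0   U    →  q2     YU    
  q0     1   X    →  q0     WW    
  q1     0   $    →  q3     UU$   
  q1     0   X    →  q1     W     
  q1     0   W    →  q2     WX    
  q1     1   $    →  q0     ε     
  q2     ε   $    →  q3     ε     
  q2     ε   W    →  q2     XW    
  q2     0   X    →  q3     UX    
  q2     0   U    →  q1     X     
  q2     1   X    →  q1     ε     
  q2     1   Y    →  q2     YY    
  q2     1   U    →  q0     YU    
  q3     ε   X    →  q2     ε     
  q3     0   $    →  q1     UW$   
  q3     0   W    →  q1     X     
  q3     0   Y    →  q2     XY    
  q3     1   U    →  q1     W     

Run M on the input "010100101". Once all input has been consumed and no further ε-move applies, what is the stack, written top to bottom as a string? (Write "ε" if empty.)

(q0, 010100101, $)
  ε-move, top $: go to q1, push $ → (q1, 010100101, $)
  read 0, top $: go to q3, push UU$ → (q3, 10100101, UU$)
  read 1, top U: go to q1, push W → (q1, 0100101, WU$)
  read 0, top W: go to q2, push WX → (q2, 100101, WXU$)
  ε-move, top W: go to q2, push XW → (q2, 100101, XWXU$)
  read 1, top X: go to q1, push ε → (q1, 00101, WXU$)
  read 0, top W: go to q2, push WX → (q2, 0101, WXXU$)
  ε-move, top W: go to q2, push XW → (q2, 0101, XWXXU$)
  read 0, top X: go to q3, push UX → (q3, 101, UXWXXU$)
  read 1, top U: go to q1, push W → (q1, 01, WXWXXU$)
  read 0, top W: go to q2, push WX → (q2, 1, WXXWXXU$)
  ε-move, top W: go to q2, push XW → (q2, 1, XWXXWXXU$)
  read 1, top X: go to q1, push ε → (q1, ε, WXXWXXU$)
All input consumed in state q1 with stack WXXWXXU$.

WXXWXXU$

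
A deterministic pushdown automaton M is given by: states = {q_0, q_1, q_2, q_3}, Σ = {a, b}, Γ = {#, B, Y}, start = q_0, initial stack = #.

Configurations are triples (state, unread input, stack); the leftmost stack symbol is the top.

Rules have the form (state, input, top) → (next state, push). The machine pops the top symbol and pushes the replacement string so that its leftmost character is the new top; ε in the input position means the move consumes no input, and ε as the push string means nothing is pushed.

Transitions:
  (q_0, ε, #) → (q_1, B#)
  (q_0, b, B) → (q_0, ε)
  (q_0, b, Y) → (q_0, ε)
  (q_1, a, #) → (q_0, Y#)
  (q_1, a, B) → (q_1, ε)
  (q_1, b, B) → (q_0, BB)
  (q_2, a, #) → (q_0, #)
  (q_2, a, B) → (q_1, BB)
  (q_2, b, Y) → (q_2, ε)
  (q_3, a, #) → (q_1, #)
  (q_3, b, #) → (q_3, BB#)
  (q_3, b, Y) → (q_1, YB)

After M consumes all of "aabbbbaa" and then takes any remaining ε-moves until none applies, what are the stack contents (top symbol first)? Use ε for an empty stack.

(q_0, aabbbbaa, #)
  ε-move, top #: go to q_1, push B# → (q_1, aabbbbaa, B#)
  read a, top B: go to q_1, push ε → (q_1, abbbbaa, #)
  read a, top #: go to q_0, push Y# → (q_0, bbbbaa, Y#)
  read b, top Y: go to q_0, push ε → (q_0, bbbaa, #)
  ε-move, top #: go to q_1, push B# → (q_1, bbbaa, B#)
  read b, top B: go to q_0, push BB → (q_0, bbaa, BB#)
  read b, top B: go to q_0, push ε → (q_0, baa, B#)
  read b, top B: go to q_0, push ε → (q_0, aa, #)
  ε-move, top #: go to q_1, push B# → (q_1, aa, B#)
  read a, top B: go to q_1, push ε → (q_1, a, #)
  read a, top #: go to q_0, push Y# → (q_0, ε, Y#)
All input consumed in state q_0 with stack Y#.

Y#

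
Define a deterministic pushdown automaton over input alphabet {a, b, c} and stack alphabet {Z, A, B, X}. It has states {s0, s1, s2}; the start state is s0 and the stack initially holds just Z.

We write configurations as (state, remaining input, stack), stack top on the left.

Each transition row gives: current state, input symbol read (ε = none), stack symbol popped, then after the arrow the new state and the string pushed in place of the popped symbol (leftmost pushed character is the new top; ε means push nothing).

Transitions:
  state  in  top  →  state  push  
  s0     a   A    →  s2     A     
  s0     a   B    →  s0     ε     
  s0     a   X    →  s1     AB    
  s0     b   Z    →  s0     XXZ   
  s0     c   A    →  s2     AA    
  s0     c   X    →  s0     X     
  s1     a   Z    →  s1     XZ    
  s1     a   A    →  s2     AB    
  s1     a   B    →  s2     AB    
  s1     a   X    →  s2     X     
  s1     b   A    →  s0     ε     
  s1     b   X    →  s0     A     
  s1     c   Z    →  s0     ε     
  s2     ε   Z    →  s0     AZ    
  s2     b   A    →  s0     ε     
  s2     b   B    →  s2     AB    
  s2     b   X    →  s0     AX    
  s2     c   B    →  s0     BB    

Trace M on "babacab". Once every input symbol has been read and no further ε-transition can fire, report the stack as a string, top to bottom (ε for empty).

(s0, babacab, Z)
  read b, top Z: go to s0, push XXZ → (s0, abacab, XXZ)
  read a, top X: go to s1, push AB → (s1, bacab, ABXZ)
  read b, top A: go to s0, push ε → (s0, acab, BXZ)
  read a, top B: go to s0, push ε → (s0, cab, XZ)
  read c, top X: go to s0, push X → (s0, ab, XZ)
  read a, top X: go to s1, push AB → (s1, b, ABZ)
  read b, top A: go to s0, push ε → (s0, ε, BZ)
All input consumed in state s0 with stack BZ.

BZ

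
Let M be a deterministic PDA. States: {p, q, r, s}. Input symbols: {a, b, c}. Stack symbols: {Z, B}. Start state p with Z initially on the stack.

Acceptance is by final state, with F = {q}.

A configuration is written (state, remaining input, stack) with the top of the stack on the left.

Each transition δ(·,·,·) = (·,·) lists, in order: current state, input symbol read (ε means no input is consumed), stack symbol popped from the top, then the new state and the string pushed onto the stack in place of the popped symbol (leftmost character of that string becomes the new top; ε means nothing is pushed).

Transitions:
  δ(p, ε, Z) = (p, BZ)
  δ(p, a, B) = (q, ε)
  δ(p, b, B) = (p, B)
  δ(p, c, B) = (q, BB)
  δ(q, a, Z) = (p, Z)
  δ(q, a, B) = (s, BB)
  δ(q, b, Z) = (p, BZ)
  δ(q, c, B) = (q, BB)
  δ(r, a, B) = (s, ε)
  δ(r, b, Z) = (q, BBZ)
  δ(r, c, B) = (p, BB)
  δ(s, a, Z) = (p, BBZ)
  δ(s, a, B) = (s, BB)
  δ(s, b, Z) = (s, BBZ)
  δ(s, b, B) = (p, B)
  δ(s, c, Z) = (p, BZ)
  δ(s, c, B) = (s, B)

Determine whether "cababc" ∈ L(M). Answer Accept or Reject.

(p, cababc, Z)
  ε-move, top Z: go to p, push BZ → (p, cababc, BZ)
  read c, top B: go to q, push BB → (q, ababc, BBZ)
  read a, top B: go to s, push BB → (s, babc, BBBZ)
  read b, top B: go to p, push B → (p, abc, BBBZ)
  read a, top B: go to q, push ε → (q, bc, BBZ)
No transition applies at (q, bc, BBZ); input not fully consumed.

Reject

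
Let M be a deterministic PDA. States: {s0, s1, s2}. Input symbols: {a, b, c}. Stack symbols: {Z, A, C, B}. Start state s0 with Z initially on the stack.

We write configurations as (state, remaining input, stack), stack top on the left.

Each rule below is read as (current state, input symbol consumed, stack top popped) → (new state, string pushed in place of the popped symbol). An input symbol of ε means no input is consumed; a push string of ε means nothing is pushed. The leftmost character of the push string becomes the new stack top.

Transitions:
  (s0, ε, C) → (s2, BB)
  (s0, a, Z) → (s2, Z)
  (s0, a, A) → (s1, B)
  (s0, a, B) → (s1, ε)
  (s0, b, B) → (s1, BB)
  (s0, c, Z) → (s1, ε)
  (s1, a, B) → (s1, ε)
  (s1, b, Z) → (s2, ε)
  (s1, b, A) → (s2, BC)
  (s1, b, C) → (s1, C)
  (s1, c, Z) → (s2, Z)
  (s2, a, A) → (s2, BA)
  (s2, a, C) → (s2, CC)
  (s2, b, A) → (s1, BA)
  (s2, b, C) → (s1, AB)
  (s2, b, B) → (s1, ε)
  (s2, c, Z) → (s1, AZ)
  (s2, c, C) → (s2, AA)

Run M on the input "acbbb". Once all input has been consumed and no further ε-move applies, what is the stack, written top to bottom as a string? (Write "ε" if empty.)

(s0, acbbb, Z) ⊢ (s2, cbbb, Z) ⊢ (s1, bbb, AZ) ⊢ (s2, bb, BCZ) ⊢ (s1, b, CZ) ⊢ (s1, ε, CZ)
All input consumed in state s1 with stack CZ.

CZ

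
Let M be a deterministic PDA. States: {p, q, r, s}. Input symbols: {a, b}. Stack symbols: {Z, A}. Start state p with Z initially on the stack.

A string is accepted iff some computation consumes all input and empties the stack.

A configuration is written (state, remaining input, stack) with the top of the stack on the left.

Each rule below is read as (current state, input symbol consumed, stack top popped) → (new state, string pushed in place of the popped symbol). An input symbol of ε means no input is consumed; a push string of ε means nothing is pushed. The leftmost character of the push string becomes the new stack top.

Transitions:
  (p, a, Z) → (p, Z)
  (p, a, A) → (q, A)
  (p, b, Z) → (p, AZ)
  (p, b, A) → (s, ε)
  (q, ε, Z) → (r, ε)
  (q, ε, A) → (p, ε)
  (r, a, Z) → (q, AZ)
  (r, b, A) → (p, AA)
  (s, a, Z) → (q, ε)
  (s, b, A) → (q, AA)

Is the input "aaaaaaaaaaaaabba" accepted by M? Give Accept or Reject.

(p, aaaaaaaaaaaaabba, Z)
  read a, top Z: go to p, push Z → (p, aaaaaaaaaaaabba, Z)
  read a, top Z: go to p, push Z → (p, aaaaaaaaaaabba, Z)
  read a, top Z: go to p, push Z → (p, aaaaaaaaaabba, Z)
  read a, top Z: go to p, push Z → (p, aaaaaaaaabba, Z)
  read a, top Z: go to p, push Z → (p, aaaaaaaabba, Z)
  read a, top Z: go to p, push Z → (p, aaaaaaabba, Z)
  read a, top Z: go to p, push Z → (p, aaaaaabba, Z)
  read a, top Z: go to p, push Z → (p, aaaaabba, Z)
  read a, top Z: go to p, push Z → (p, aaaabba, Z)
  read a, top Z: go to p, push Z → (p, aaabba, Z)
  read a, top Z: go to p, push Z → (p, aabba, Z)
  read a, top Z: go to p, push Z → (p, abba, Z)
  read a, top Z: go to p, push Z → (p, bba, Z)
  read b, top Z: go to p, push AZ → (p, ba, AZ)
  read b, top A: go to s, push ε → (s, a, Z)
  read a, top Z: go to q, push ε → (q, ε, ε)
All input consumed and the stack is empty.

Accept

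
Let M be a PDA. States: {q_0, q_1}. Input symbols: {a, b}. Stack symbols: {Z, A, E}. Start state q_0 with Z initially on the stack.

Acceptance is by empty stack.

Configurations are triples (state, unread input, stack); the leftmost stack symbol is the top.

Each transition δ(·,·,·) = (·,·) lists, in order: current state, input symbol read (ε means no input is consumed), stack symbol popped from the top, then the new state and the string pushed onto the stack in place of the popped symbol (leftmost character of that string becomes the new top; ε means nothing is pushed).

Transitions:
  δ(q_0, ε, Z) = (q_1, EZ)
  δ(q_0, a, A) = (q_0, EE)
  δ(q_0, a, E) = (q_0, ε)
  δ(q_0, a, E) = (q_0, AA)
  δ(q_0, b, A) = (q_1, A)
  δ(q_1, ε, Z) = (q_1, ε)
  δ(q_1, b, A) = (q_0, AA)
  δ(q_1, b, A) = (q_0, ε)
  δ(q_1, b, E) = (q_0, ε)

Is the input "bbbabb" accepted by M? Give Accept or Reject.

No computation consumes all input and empties the stack.

Reject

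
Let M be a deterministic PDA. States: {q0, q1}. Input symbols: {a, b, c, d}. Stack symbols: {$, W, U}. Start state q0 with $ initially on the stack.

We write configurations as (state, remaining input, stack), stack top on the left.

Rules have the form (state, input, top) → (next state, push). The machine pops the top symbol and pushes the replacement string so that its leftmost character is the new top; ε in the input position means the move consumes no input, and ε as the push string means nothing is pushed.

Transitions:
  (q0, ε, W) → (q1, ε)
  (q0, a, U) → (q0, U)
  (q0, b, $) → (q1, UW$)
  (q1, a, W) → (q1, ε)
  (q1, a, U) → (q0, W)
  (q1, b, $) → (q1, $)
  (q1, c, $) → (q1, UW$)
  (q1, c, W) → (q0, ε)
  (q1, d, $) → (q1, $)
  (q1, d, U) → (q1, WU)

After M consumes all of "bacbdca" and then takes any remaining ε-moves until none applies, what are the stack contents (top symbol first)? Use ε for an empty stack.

UW$

(q0, bacbdca, $)
  read b, top $: go to q1, push UW$ → (q1, acbdca, UW$)
  read a, top U: go to q0, push W → (q0, cbdca, WW$)
  ε-move, top W: go to q1, push ε → (q1, cbdca, W$)
  read c, top W: go to q0, push ε → (q0, bdca, $)
  read b, top $: go to q1, push UW$ → (q1, dca, UW$)
  read d, top U: go to q1, push WU → (q1, ca, WUW$)
  read c, top W: go to q0, push ε → (q0, a, UW$)
  read a, top U: go to q0, push U → (q0, ε, UW$)
All input consumed in state q0 with stack UW$.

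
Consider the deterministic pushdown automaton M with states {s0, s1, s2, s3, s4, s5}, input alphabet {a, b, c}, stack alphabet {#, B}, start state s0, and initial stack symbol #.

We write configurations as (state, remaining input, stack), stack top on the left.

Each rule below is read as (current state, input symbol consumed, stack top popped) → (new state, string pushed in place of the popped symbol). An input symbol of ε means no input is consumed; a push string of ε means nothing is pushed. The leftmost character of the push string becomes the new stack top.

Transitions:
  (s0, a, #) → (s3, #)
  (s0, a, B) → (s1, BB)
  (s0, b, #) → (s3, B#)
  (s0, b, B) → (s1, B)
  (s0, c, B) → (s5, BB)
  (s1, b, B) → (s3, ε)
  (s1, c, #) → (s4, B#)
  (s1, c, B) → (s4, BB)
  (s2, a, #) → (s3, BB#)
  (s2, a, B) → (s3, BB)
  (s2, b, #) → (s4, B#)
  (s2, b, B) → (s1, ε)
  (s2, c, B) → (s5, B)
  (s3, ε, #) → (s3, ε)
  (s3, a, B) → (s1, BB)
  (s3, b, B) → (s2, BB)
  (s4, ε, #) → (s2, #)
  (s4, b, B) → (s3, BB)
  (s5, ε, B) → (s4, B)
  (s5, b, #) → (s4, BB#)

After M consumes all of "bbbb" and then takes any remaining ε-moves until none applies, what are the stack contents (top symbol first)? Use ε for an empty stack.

ε

(s0, bbbb, #) ⊢ (s3, bbb, B#) ⊢ (s2, bb, BB#) ⊢ (s1, b, B#) ⊢ (s3, ε, #) ⊢ (s3, ε, ε)
All input consumed in state s3 with stack ε.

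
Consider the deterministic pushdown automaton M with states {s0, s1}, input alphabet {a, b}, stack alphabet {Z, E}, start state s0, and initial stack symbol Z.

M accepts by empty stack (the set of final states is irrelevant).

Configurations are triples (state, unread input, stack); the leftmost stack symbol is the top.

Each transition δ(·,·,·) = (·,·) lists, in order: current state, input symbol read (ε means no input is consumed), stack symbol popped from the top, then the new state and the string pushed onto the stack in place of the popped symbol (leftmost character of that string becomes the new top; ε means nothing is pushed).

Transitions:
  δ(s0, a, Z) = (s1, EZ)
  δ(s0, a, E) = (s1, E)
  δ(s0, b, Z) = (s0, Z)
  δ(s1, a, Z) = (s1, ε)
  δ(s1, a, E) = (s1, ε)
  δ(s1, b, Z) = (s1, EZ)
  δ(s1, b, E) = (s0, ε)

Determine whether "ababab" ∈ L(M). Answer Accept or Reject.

(s0, ababab, Z) ⊢ (s1, babab, EZ) ⊢ (s0, abab, Z) ⊢ (s1, bab, EZ) ⊢ (s0, ab, Z) ⊢ (s1, b, EZ) ⊢ (s0, ε, Z)
All input consumed; stack is Z, not empty, and no further ε-move applies.

Reject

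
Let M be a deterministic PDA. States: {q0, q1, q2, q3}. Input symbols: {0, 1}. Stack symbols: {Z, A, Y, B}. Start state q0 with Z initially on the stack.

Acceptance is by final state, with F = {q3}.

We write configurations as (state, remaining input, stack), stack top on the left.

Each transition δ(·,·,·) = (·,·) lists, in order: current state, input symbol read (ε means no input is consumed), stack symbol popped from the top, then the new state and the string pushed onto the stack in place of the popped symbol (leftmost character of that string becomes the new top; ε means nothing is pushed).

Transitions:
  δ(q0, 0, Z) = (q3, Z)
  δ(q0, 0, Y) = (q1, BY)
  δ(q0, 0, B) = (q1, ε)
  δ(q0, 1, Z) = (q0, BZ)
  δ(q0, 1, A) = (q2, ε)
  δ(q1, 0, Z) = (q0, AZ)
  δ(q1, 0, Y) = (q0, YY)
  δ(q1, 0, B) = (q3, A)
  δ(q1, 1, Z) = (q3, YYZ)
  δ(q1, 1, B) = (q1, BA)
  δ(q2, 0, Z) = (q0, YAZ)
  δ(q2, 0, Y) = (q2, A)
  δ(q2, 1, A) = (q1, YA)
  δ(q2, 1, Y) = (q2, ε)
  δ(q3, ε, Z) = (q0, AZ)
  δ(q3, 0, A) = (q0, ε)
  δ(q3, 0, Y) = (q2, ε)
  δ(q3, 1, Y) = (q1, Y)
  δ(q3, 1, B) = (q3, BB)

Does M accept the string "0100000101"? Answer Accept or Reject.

Reject

(q0, 0100000101, Z)
  read 0, top Z: go to q3, push Z → (q3, 100000101, Z)
  ε-move, top Z: go to q0, push AZ → (q0, 100000101, AZ)
  read 1, top A: go to q2, push ε → (q2, 00000101, Z)
  read 0, top Z: go to q0, push YAZ → (q0, 0000101, YAZ)
  read 0, top Y: go to q1, push BY → (q1, 000101, BYAZ)
  read 0, top B: go to q3, push A → (q3, 00101, AYAZ)
  read 0, top A: go to q0, push ε → (q0, 0101, YAZ)
  read 0, top Y: go to q1, push BY → (q1, 101, BYAZ)
  read 1, top B: go to q1, push BA → (q1, 01, BAYAZ)
  read 0, top B: go to q3, push A → (q3, 1, AAYAZ)
No transition applies at (q3, 1, AAYAZ); input not fully consumed.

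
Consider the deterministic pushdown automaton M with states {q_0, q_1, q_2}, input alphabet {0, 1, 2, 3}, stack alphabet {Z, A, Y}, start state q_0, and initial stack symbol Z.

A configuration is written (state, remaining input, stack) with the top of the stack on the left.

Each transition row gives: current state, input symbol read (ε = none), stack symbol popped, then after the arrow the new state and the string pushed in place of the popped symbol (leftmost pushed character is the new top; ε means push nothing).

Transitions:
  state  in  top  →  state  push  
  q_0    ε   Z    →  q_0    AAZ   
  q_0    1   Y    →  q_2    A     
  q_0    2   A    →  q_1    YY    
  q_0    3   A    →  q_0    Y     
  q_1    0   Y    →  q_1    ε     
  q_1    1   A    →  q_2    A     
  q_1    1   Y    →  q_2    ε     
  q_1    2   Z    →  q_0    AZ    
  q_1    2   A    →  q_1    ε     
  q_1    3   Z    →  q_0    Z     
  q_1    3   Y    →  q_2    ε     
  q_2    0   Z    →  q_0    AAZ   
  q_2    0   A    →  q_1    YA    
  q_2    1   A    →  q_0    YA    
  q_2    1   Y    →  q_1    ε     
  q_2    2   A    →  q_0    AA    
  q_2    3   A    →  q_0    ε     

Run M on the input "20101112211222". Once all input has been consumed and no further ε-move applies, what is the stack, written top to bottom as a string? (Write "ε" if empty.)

AZ

(q_0, 20101112211222, Z)
  ε-move, top Z: go to q_0, push AAZ → (q_0, 20101112211222, AAZ)
  read 2, top A: go to q_1, push YY → (q_1, 0101112211222, YYAZ)
  read 0, top Y: go to q_1, push ε → (q_1, 101112211222, YAZ)
  read 1, top Y: go to q_2, push ε → (q_2, 01112211222, AZ)
  read 0, top A: go to q_1, push YA → (q_1, 1112211222, YAZ)
  read 1, top Y: go to q_2, push ε → (q_2, 112211222, AZ)
  read 1, top A: go to q_0, push YA → (q_0, 12211222, YAZ)
  read 1, top Y: go to q_2, push A → (q_2, 2211222, AAZ)
  read 2, top A: go to q_0, push AA → (q_0, 211222, AAAZ)
  read 2, top A: go to q_1, push YY → (q_1, 11222, YYAAZ)
  read 1, top Y: go to q_2, push ε → (q_2, 1222, YAAZ)
  read 1, top Y: go to q_1, push ε → (q_1, 222, AAZ)
  read 2, top A: go to q_1, push ε → (q_1, 22, AZ)
  read 2, top A: go to q_1, push ε → (q_1, 2, Z)
  read 2, top Z: go to q_0, push AZ → (q_0, ε, AZ)
All input consumed in state q_0 with stack AZ.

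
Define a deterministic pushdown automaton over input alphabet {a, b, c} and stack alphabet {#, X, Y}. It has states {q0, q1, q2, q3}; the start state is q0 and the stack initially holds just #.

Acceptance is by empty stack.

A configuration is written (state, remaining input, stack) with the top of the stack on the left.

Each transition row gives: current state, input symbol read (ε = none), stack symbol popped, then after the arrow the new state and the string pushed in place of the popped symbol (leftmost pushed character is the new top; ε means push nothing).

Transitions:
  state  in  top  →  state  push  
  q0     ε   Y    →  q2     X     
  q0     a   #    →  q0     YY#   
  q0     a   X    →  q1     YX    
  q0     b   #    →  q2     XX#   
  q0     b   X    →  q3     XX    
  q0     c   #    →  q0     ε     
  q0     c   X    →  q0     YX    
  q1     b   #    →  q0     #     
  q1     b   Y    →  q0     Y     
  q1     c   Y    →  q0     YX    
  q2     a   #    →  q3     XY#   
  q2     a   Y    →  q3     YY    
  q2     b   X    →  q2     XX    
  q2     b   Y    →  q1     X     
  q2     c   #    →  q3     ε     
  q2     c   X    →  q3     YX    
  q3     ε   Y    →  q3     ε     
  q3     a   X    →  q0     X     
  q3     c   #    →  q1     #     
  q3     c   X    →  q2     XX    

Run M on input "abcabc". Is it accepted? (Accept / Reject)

(q0, abcabc, #)
  read a, top #: go to q0, push YY# → (q0, bcabc, YY#)
  ε-move, top Y: go to q2, push X → (q2, bcabc, XY#)
  read b, top X: go to q2, push XX → (q2, cabc, XXY#)
  read c, top X: go to q3, push YX → (q3, abc, YXXY#)
  ε-move, top Y: go to q3, push ε → (q3, abc, XXY#)
  read a, top X: go to q0, push X → (q0, bc, XXY#)
  read b, top X: go to q3, push XX → (q3, c, XXXY#)
  read c, top X: go to q2, push XX → (q2, ε, XXXXY#)
All input consumed; stack is XXXXY#, not empty, and no further ε-move applies.

Reject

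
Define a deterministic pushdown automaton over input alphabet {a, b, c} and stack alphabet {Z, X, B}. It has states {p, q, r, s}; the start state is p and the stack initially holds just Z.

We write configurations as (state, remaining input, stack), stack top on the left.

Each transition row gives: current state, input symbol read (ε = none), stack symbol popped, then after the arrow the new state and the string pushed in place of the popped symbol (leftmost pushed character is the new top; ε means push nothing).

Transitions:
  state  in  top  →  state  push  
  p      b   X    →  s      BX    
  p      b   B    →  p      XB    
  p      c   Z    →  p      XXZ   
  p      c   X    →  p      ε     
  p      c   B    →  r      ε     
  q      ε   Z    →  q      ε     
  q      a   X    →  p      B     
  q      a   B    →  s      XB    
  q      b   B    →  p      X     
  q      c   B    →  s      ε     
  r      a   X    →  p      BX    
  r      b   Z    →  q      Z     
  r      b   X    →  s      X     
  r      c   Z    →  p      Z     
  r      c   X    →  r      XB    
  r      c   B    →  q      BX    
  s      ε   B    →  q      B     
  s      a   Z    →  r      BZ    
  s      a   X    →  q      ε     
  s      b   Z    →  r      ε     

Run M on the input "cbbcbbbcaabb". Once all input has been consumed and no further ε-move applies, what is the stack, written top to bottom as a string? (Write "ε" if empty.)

BXBXZ

(p, cbbcbbbcaabb, Z)
  read c, top Z: go to p, push XXZ → (p, bbcbbbcaabb, XXZ)
  read b, top X: go to s, push BX → (s, bcbbbcaabb, BXXZ)
  ε-move, top B: go to q, push B → (q, bcbbbcaabb, BXXZ)
  read b, top B: go to p, push X → (p, cbbbcaabb, XXXZ)
  read c, top X: go to p, push ε → (p, bbbcaabb, XXZ)
  read b, top X: go to s, push BX → (s, bbcaabb, BXXZ)
  ε-move, top B: go to q, push B → (q, bbcaabb, BXXZ)
  read b, top B: go to p, push X → (p, bcaabb, XXXZ)
  read b, top X: go to s, push BX → (s, caabb, BXXXZ)
  ε-move, top B: go to q, push B → (q, caabb, BXXXZ)
  read c, top B: go to s, push ε → (s, aabb, XXXZ)
  read a, top X: go to q, push ε → (q, abb, XXZ)
  read a, top X: go to p, push B → (p, bb, BXZ)
  read b, top B: go to p, push XB → (p, b, XBXZ)
  read b, top X: go to s, push BX → (s, ε, BXBXZ)
  ε-move, top B: go to q, push B → (q, ε, BXBXZ)
All input consumed in state q with stack BXBXZ.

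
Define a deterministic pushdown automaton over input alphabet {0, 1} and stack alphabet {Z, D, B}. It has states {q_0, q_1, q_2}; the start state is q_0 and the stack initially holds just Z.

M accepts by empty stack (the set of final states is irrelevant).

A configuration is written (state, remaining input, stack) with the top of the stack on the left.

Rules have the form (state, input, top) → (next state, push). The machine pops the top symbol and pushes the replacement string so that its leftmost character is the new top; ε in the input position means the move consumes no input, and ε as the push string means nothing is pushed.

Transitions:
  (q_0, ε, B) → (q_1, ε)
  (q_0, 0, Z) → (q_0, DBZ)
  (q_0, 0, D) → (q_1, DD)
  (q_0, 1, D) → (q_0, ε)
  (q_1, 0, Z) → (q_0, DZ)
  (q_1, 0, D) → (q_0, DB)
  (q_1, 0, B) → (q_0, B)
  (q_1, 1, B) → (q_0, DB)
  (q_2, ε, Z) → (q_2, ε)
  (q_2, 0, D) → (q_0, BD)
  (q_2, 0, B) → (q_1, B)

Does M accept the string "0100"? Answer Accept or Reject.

(q_0, 0100, Z)
  read 0, top Z: go to q_0, push DBZ → (q_0, 100, DBZ)
  read 1, top D: go to q_0, push ε → (q_0, 00, BZ)
  ε-move, top B: go to q_1, push ε → (q_1, 00, Z)
  read 0, top Z: go to q_0, push DZ → (q_0, 0, DZ)
  read 0, top D: go to q_1, push DD → (q_1, ε, DDZ)
All input consumed; stack is DDZ, not empty, and no further ε-move applies.

Reject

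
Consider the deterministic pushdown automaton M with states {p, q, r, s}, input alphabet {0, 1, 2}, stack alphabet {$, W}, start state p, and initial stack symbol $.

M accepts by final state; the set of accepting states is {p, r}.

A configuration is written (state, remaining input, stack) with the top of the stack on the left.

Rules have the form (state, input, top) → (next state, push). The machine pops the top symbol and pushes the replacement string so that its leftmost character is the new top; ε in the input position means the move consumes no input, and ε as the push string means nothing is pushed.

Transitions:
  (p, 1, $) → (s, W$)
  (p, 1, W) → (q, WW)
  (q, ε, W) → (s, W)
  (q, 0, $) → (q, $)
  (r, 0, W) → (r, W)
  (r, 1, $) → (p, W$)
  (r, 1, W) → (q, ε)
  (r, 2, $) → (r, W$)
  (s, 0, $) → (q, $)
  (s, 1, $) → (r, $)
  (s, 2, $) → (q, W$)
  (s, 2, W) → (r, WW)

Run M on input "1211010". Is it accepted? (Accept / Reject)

(p, 1211010, $)
  read 1, top $: go to s, push W$ → (s, 211010, W$)
  read 2, top W: go to r, push WW → (r, 11010, WW$)
  read 1, top W: go to q, push ε → (q, 1010, W$)
  ε-move, top W: go to s, push W → (s, 1010, W$)
No transition applies at (s, 1010, W$); input not fully consumed.

Reject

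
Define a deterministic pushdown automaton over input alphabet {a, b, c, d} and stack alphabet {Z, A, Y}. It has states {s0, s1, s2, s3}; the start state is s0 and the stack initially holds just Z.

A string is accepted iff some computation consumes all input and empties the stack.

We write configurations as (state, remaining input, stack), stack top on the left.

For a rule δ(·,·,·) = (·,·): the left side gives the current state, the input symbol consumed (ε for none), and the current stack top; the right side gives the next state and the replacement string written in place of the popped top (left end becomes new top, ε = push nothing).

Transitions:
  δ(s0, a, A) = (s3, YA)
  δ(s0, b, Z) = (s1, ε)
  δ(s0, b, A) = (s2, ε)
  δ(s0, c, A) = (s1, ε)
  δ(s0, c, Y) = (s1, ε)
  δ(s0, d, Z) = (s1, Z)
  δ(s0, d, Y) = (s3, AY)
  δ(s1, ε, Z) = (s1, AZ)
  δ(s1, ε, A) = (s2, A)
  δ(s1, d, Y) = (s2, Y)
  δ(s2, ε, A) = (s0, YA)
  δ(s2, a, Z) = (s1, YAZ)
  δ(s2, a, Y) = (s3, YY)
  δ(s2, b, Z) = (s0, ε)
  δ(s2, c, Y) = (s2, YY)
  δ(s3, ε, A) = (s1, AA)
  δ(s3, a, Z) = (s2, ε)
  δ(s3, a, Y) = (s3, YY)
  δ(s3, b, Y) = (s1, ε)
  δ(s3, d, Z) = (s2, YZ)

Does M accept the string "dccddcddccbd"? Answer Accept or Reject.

(s0, dccddcddccbd, Z) ⊢ (s1, ccddcddccbd, Z) ⊢ (s1, ccddcddccbd, AZ) ⊢ (s2, ccddcddccbd, AZ) ⊢ (s0, ccddcddccbd, YAZ) ⊢ (s1, cddcddccbd, AZ) ⊢ (s2, cddcddccbd, AZ) ⊢ (s0, cddcddccbd, YAZ) ⊢ (s1, ddcddccbd, AZ) ⊢ (s2, ddcddccbd, AZ) ⊢ (s0, ddcddccbd, YAZ) ⊢ (s3, dcddccbd, AYAZ) ⊢ (s1, dcddccbd, AAYAZ) ⊢ (s2, dcddccbd, AAYAZ) ⊢ (s0, dcddccbd, YAAYAZ) ⊢ (s3, cddccbd, AYAAYAZ) ⊢ (s1, cddccbd, AAYAAYAZ) ⊢ (s2, cddccbd, AAYAAYAZ) ⊢ (s0, cddccbd, YAAYAAYAZ) ⊢ (s1, ddccbd, AAYAAYAZ) ⊢ (s2, ddccbd, AAYAAYAZ) ⊢ (s0, ddccbd, YAAYAAYAZ) ⊢ (s3, dccbd, AYAAYAAYAZ) ⊢ (s1, dccbd, AAYAAYAAYAZ) ⊢ (s2, dccbd, AAYAAYAAYAZ) ⊢ (s0, dccbd, YAAYAAYAAYAZ) ⊢ (s3, ccbd, AYAAYAAYAAYAZ) ⊢ (s1, ccbd, AAYAAYAAYAAYAZ) ⊢ (s2, ccbd, AAYAAYAAYAAYAZ) ⊢ (s0, ccbd, YAAYAAYAAYAAYAZ) ⊢ (s1, cbd, AAYAAYAAYAAYAZ) ⊢ (s2, cbd, AAYAAYAAYAAYAZ) ⊢ (s0, cbd, YAAYAAYAAYAAYAZ) ⊢ (s1, bd, AAYAAYAAYAAYAZ) ⊢ (s2, bd, AAYAAYAAYAAYAZ) ⊢ (s0, bd, YAAYAAYAAYAAYAZ)
No transition applies at (s0, bd, YAAYAAYAAYAAYAZ); input not fully consumed.

Reject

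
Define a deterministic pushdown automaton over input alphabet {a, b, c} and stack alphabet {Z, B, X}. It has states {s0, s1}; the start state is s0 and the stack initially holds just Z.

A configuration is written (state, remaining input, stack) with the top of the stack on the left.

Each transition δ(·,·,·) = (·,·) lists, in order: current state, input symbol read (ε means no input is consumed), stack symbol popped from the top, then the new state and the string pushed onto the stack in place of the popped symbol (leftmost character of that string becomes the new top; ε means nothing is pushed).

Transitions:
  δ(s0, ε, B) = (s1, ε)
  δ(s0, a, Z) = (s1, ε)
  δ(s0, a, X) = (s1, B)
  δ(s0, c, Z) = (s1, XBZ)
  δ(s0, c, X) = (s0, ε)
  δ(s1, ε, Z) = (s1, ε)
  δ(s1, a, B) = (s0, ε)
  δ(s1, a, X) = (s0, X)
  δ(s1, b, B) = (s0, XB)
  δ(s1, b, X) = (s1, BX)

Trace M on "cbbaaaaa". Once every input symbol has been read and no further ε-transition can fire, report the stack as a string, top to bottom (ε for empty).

ε

(s0, cbbaaaaa, Z)
  read c, top Z: go to s1, push XBZ → (s1, bbaaaaa, XBZ)
  read b, top X: go to s1, push BX → (s1, baaaaa, BXBZ)
  read b, top B: go to s0, push XB → (s0, aaaaa, XBXBZ)
  read a, top X: go to s1, push B → (s1, aaaa, BBXBZ)
  read a, top B: go to s0, push ε → (s0, aaa, BXBZ)
  ε-move, top B: go to s1, push ε → (s1, aaa, XBZ)
  read a, top X: go to s0, push X → (s0, aa, XBZ)
  read a, top X: go to s1, push B → (s1, a, BBZ)
  read a, top B: go to s0, push ε → (s0, ε, BZ)
  ε-move, top B: go to s1, push ε → (s1, ε, Z)
  ε-move, top Z: go to s1, push ε → (s1, ε, ε)
All input consumed in state s1 with stack ε.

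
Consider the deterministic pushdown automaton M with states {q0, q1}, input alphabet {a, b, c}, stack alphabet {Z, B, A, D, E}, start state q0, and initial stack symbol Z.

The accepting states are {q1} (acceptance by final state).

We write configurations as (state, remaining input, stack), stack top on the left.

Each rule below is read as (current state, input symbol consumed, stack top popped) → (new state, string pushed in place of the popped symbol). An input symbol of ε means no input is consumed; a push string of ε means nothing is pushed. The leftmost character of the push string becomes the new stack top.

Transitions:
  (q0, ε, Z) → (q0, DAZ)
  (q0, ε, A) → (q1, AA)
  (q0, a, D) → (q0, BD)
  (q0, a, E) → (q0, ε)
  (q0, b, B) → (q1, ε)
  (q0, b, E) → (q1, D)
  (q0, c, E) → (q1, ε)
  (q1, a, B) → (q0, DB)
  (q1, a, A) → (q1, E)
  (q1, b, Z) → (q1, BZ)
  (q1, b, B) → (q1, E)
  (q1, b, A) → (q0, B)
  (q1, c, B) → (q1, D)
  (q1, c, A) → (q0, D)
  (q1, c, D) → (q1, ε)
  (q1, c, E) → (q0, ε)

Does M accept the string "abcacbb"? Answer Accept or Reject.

(q0, abcacbb, Z)
  ε-move, top Z: go to q0, push DAZ → (q0, abcacbb, DAZ)
  read a, top D: go to q0, push BD → (q0, bcacbb, BDAZ)
  read b, top B: go to q1, push ε → (q1, cacbb, DAZ)
  read c, top D: go to q1, push ε → (q1, acbb, AZ)
  read a, top A: go to q1, push E → (q1, cbb, EZ)
  read c, top E: go to q0, push ε → (q0, bb, Z)
  ε-move, top Z: go to q0, push DAZ → (q0, bb, DAZ)
No transition applies at (q0, bb, DAZ); input not fully consumed.

Reject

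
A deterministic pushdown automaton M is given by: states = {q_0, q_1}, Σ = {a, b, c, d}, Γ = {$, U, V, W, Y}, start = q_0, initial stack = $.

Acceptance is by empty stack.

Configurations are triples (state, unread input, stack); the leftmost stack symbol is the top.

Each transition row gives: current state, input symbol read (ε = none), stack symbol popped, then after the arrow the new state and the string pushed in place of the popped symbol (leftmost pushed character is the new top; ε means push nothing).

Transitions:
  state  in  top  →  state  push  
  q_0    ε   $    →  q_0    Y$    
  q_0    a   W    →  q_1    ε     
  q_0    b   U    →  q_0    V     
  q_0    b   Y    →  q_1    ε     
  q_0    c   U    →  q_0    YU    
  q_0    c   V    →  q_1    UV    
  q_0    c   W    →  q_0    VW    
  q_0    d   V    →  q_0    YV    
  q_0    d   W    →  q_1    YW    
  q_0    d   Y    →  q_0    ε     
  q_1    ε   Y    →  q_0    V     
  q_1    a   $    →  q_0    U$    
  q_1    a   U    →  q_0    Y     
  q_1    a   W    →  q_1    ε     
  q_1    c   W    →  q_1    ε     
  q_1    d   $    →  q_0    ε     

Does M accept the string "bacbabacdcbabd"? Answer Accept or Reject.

(q_0, bacbabacdcbabd, $)
  ε-move, top $: go to q_0, push Y$ → (q_0, bacbabacdcbabd, Y$)
  read b, top Y: go to q_1, push ε → (q_1, acbabacdcbabd, $)
  read a, top $: go to q_0, push U$ → (q_0, cbabacdcbabd, U$)
  read c, top U: go to q_0, push YU → (q_0, babacdcbabd, YU$)
  read b, top Y: go to q_1, push ε → (q_1, abacdcbabd, U$)
  read a, top U: go to q_0, push Y → (q_0, bacdcbabd, Y$)
  read b, top Y: go to q_1, push ε → (q_1, acdcbabd, $)
  read a, top $: go to q_0, push U$ → (q_0, cdcbabd, U$)
  read c, top U: go to q_0, push YU → (q_0, dcbabd, YU$)
  read d, top Y: go to q_0, push ε → (q_0, cbabd, U$)
  read c, top U: go to q_0, push YU → (q_0, babd, YU$)
  read b, top Y: go to q_1, push ε → (q_1, abd, U$)
  read a, top U: go to q_0, push Y → (q_0, bd, Y$)
  read b, top Y: go to q_1, push ε → (q_1, d, $)
  read d, top $: go to q_0, push ε → (q_0, ε, ε)
All input consumed and the stack is empty.

Accept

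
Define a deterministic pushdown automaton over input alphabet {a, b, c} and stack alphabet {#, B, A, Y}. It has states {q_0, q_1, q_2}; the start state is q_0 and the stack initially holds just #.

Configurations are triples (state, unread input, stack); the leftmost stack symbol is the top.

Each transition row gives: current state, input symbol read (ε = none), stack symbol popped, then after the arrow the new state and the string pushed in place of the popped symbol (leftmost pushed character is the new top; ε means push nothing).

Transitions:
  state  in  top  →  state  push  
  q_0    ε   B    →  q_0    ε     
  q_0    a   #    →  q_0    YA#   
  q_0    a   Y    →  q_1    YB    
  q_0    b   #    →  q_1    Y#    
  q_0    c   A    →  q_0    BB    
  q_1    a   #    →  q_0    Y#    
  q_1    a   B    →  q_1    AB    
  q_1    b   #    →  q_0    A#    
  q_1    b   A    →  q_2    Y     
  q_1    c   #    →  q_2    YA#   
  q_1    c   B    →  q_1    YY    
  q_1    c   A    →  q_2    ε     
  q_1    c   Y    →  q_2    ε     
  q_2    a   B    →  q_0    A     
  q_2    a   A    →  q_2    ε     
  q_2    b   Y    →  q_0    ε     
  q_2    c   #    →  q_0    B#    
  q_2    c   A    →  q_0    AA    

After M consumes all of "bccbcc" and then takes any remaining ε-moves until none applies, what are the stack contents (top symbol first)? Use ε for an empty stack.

#

(q_0, bccbcc, #)
  read b, top #: go to q_1, push Y# → (q_1, ccbcc, Y#)
  read c, top Y: go to q_2, push ε → (q_2, cbcc, #)
  read c, top #: go to q_0, push B# → (q_0, bcc, B#)
  ε-move, top B: go to q_0, push ε → (q_0, bcc, #)
  read b, top #: go to q_1, push Y# → (q_1, cc, Y#)
  read c, top Y: go to q_2, push ε → (q_2, c, #)
  read c, top #: go to q_0, push B# → (q_0, ε, B#)
  ε-move, top B: go to q_0, push ε → (q_0, ε, #)
All input consumed in state q_0 with stack #.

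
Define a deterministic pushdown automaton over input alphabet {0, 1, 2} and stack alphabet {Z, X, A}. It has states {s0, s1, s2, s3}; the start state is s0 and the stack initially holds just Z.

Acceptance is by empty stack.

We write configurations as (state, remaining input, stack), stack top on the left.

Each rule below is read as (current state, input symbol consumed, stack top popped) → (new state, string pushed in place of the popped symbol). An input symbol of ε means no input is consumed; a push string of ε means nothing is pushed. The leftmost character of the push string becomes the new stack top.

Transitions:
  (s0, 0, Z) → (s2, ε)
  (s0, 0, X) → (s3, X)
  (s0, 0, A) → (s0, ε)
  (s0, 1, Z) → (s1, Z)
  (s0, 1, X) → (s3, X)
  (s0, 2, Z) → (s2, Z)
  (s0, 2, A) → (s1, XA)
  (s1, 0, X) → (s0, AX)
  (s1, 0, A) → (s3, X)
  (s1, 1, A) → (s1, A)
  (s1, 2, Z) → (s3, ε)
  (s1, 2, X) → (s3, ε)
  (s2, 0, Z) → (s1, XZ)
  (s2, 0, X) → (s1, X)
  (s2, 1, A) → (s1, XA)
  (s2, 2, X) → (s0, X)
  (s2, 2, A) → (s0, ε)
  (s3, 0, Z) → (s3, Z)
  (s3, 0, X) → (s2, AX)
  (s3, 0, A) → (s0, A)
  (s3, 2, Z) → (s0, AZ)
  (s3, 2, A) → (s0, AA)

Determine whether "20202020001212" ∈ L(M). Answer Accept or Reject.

(s0, 20202020001212, Z) ⊢ (s2, 0202020001212, Z) ⊢ (s1, 202020001212, XZ) ⊢ (s3, 02020001212, Z) ⊢ (s3, 2020001212, Z) ⊢ (s0, 020001212, AZ) ⊢ (s0, 20001212, Z) ⊢ (s2, 0001212, Z) ⊢ (s1, 001212, XZ) ⊢ (s0, 01212, AXZ) ⊢ (s0, 1212, XZ) ⊢ (s3, 212, XZ)
No transition applies at (s3, 212, XZ); input not fully consumed.

Reject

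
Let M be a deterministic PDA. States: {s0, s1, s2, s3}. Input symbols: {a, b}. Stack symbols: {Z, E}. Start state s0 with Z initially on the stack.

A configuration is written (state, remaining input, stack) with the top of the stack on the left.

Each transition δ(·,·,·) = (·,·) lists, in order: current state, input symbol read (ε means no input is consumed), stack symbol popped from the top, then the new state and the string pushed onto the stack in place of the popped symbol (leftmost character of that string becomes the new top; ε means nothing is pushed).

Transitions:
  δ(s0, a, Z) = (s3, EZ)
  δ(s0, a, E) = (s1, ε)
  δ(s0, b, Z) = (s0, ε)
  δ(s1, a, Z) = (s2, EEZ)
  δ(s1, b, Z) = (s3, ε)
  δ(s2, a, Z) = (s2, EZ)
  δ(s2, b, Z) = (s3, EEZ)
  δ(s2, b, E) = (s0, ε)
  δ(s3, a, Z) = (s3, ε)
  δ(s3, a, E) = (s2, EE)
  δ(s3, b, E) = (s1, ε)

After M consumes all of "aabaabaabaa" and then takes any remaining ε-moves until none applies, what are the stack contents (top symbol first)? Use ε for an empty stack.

EEZ

(s0, aabaabaabaa, Z)
  read a, top Z: go to s3, push EZ → (s3, abaabaabaa, EZ)
  read a, top E: go to s2, push EE → (s2, baabaabaa, EEZ)
  read b, top E: go to s0, push ε → (s0, aabaabaa, EZ)
  read a, top E: go to s1, push ε → (s1, abaabaa, Z)
  read a, top Z: go to s2, push EEZ → (s2, baabaa, EEZ)
  read b, top E: go to s0, push ε → (s0, aabaa, EZ)
  read a, top E: go to s1, push ε → (s1, abaa, Z)
  read a, top Z: go to s2, push EEZ → (s2, baa, EEZ)
  read b, top E: go to s0, push ε → (s0, aa, EZ)
  read a, top E: go to s1, push ε → (s1, a, Z)
  read a, top Z: go to s2, push EEZ → (s2, ε, EEZ)
All input consumed in state s2 with stack EEZ.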